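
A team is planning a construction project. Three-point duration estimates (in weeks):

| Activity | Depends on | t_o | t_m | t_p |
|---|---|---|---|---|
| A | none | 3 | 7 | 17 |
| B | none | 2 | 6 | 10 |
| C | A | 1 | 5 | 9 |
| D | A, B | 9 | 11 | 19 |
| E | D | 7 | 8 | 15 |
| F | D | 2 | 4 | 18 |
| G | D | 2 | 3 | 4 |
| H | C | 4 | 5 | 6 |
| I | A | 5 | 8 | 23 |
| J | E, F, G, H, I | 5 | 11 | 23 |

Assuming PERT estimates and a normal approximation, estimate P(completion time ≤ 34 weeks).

te_A = (3 + 4·7 + 17)/6 = 48/6 = 8; σ²_A = ((17−3)/6)² = 5.444
te_B = (2 + 4·6 + 10)/6 = 36/6 = 6; σ²_B = ((10−2)/6)² = 1.778
te_C = (1 + 4·5 + 9)/6 = 30/6 = 5; σ²_C = ((9−1)/6)² = 1.778
te_D = (9 + 4·11 + 19)/6 = 72/6 = 12; σ²_D = ((19−9)/6)² = 2.778
te_E = (7 + 4·8 + 15)/6 = 54/6 = 9; σ²_E = ((15−7)/6)² = 1.778
te_F = (2 + 4·4 + 18)/6 = 36/6 = 6; σ²_F = ((18−2)/6)² = 7.111
te_G = (2 + 4·3 + 4)/6 = 18/6 = 3; σ²_G = ((4−2)/6)² = 0.111
te_H = (4 + 4·5 + 6)/6 = 30/6 = 5; σ²_H = ((6−4)/6)² = 0.111
te_I = (5 + 4·8 + 23)/6 = 60/6 = 10; σ²_I = ((23−5)/6)² = 9.000
te_J = (5 + 4·11 + 23)/6 = 72/6 = 12; σ²_J = ((23−5)/6)² = 9.000

Forward pass:
ES_A = 0; EF_A = 8
ES_B = 0; EF_B = 6
ES_C = 8; EF_C = 8+5 = 13
ES_D = max(EF_A=8, EF_B=6) = 8; EF_D = 8+12 = 20
ES_E = 20; EF_E = 20+9 = 29
ES_F = 20; EF_F = 20+6 = 26
ES_G = 20; EF_G = 20+3 = 23
ES_H = 13; EF_H = 13+5 = 18
ES_I = 8; EF_I = 8+10 = 18
ES_J = max(EF_E=29, EF_F=26, EF_G=23, EF_H=18, EF_I=18) = 29; EF_J = 29+12 = 41
Expected project duration μ = 41 weeks. Critical path: A → D → E → J.

Variance along critical path = 5.444 + 2.778 + 1.778 + 9.000 = 19.000; σ = √19.000 = 4.359 weeks.
Z = (34 − 41) / 4.359 = -1.606
P(T ≤ 34) = Φ(-1.606) ≈ 0.054

0.054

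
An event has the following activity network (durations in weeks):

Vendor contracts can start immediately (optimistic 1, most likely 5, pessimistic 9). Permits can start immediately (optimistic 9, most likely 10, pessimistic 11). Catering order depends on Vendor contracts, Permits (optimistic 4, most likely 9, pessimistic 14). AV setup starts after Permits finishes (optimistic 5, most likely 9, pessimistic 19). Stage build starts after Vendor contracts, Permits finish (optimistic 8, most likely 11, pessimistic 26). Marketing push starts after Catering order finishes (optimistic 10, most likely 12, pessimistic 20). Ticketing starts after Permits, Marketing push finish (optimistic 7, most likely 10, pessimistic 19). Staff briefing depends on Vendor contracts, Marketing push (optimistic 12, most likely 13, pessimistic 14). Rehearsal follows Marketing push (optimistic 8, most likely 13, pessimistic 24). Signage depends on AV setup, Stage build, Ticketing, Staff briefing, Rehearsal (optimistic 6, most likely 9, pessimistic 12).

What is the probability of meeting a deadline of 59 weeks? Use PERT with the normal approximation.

0.859

te_Vendor contracts = (1 + 4·5 + 9)/6 = 30/6 = 5; σ²_Vendor contracts = ((9−1)/6)² = 1.778
te_Permits = (9 + 4·10 + 11)/6 = 60/6 = 10; σ²_Permits = ((11−9)/6)² = 0.111
te_Catering order = (4 + 4·9 + 14)/6 = 54/6 = 9; σ²_Catering order = ((14−4)/6)² = 2.778
te_AV setup = (5 + 4·9 + 19)/6 = 60/6 = 10; σ²_AV setup = ((19−5)/6)² = 5.444
te_Stage build = (8 + 4·11 + 26)/6 = 78/6 = 13; σ²_Stage build = ((26−8)/6)² = 9.000
te_Marketing push = (10 + 4·12 + 20)/6 = 78/6 = 13; σ²_Marketing push = ((20−10)/6)² = 2.778
te_Ticketing = (7 + 4·10 + 19)/6 = 66/6 = 11; σ²_Ticketing = ((19−7)/6)² = 4.000
te_Staff briefing = (12 + 4·13 + 14)/6 = 78/6 = 13; σ²_Staff briefing = ((14−12)/6)² = 0.111
te_Rehearsal = (8 + 4·13 + 24)/6 = 84/6 = 14; σ²_Rehearsal = ((24−8)/6)² = 7.111
te_Signage = (6 + 4·9 + 12)/6 = 54/6 = 9; σ²_Signage = ((12−6)/6)² = 1.000

Forward pass:
ES_Vendor contracts = 0; EF_Vendor contracts = 5
ES_Permits = 0; EF_Permits = 10
ES_Catering order = max(EF_Vendor contracts=5, EF_Permits=10) = 10; EF_Catering order = 10+9 = 19
ES_AV setup = 10; EF_AV setup = 10+10 = 20
ES_Stage build = max(EF_Vendor contracts=5, EF_Permits=10) = 10; EF_Stage build = 10+13 = 23
ES_Marketing push = 19; EF_Marketing push = 19+13 = 32
ES_Ticketing = max(EF_Permits=10, EF_Marketing push=32) = 32; EF_Ticketing = 32+11 = 43
ES_Staff briefing = max(EF_Vendor contracts=5, EF_Marketing push=32) = 32; EF_Staff briefing = 32+13 = 45
ES_Rehearsal = 32; EF_Rehearsal = 32+14 = 46
ES_Signage = max(EF_AV setup=20, EF_Stage build=23, EF_Ticketing=43, EF_Staff briefing=45, EF_Rehearsal=46) = 46; EF_Signage = 46+9 = 55
Expected project duration μ = 55 weeks. Critical path: Permits → Catering order → Marketing push → Rehearsal → Signage.

Variance along critical path = 0.111 + 2.778 + 2.778 + 7.111 + 1.000 = 13.778; σ = √13.778 = 3.712 weeks.
Z = (59 − 55) / 3.712 = 1.078
P(T ≤ 59) = Φ(1.078) ≈ 0.859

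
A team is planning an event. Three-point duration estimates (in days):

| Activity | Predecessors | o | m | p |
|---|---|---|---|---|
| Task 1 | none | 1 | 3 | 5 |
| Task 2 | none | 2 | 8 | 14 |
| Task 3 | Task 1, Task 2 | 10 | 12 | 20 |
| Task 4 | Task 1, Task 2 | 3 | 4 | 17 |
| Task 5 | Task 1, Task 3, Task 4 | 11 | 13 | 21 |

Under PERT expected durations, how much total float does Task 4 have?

7 days

te_Task 1 = (1 + 4·3 + 5)/6 = 18/6 = 3
te_Task 2 = (2 + 4·8 + 14)/6 = 48/6 = 8
te_Task 3 = (10 + 4·12 + 20)/6 = 78/6 = 13
te_Task 4 = (3 + 4·4 + 17)/6 = 36/6 = 6
te_Task 5 = (11 + 4·13 + 21)/6 = 84/6 = 14

Forward pass:
ES_Task 1 = 0; EF_Task 1 = 3
ES_Task 2 = 0; EF_Task 2 = 8
ES_Task 3 = max(EF_Task 1=3, EF_Task 2=8) = 8; EF_Task 3 = 8+13 = 21
ES_Task 4 = max(EF_Task 1=3, EF_Task 2=8) = 8; EF_Task 4 = 8+6 = 14
ES_Task 5 = max(EF_Task 1=3, EF_Task 3=21, EF_Task 4=14) = 21; EF_Task 5 = 21+14 = 35
Expected project duration μ = 35 days. Critical path: Task 2 → Task 3 → Task 5.

Backward pass:
LF_Task 5 = 35; LS_Task 5 = 35−14 = 21
LF_Task 4 = LS_Task 5 = 21; LS_Task 4 = 21−6 = 15
LF_Task 3 = LS_Task 5 = 21; LS_Task 3 = 21−13 = 8
LF_Task 2 = min(LS_Task 3=8, LS_Task 4=15) = 8; LS_Task 2 = 8−8 = 0
LF_Task 1 = min(LS_Task 3=8, LS_Task 4=15, LS_Task 5=21) = 8; LS_Task 1 = 8−3 = 5
Slack_Task 4 = LS_Task 4 − ES_Task 4 = 15 − 8 = 7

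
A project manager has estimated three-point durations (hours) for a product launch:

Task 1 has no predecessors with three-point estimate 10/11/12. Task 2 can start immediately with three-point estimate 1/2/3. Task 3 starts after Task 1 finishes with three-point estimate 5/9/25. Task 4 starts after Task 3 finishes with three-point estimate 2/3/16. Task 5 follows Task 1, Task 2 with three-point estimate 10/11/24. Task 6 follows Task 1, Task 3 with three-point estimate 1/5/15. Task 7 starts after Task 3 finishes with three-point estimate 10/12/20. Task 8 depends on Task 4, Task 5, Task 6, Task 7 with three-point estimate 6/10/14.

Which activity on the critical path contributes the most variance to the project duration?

te_Task 1 = (10 + 4·11 + 12)/6 = 66/6 = 11; σ²_Task 1 = ((12−10)/6)² = 0.111
te_Task 2 = (1 + 4·2 + 3)/6 = 12/6 = 2; σ²_Task 2 = ((3−1)/6)² = 0.111
te_Task 3 = (5 + 4·9 + 25)/6 = 66/6 = 11; σ²_Task 3 = ((25−5)/6)² = 11.111
te_Task 4 = (2 + 4·3 + 16)/6 = 30/6 = 5; σ²_Task 4 = ((16−2)/6)² = 5.444
te_Task 5 = (10 + 4·11 + 24)/6 = 78/6 = 13; σ²_Task 5 = ((24−10)/6)² = 5.444
te_Task 6 = (1 + 4·5 + 15)/6 = 36/6 = 6; σ²_Task 6 = ((15−1)/6)² = 5.444
te_Task 7 = (10 + 4·12 + 20)/6 = 78/6 = 13; σ²_Task 7 = ((20−10)/6)² = 2.778
te_Task 8 = (6 + 4·10 + 14)/6 = 60/6 = 10; σ²_Task 8 = ((14−6)/6)² = 1.778

Forward pass:
ES_Task 1 = 0; EF_Task 1 = 11
ES_Task 2 = 0; EF_Task 2 = 2
ES_Task 3 = 11; EF_Task 3 = 11+11 = 22
ES_Task 4 = 22; EF_Task 4 = 22+5 = 27
ES_Task 5 = max(EF_Task 1=11, EF_Task 2=2) = 11; EF_Task 5 = 11+13 = 24
ES_Task 6 = max(EF_Task 1=11, EF_Task 3=22) = 22; EF_Task 6 = 22+6 = 28
ES_Task 7 = 22; EF_Task 7 = 22+13 = 35
ES_Task 8 = max(EF_Task 4=27, EF_Task 5=24, EF_Task 6=28, EF_Task 7=35) = 35; EF_Task 8 = 35+10 = 45
Expected project duration μ = 45 hours. Critical path: Task 1 → Task 3 → Task 7 → Task 8.

Variances on critical path: σ²_Task 1=0.111, σ²_Task 3=11.111, σ²_Task 7=2.778, σ²_Task 8=1.778.
Largest is σ²_Task 3 = 11.111.

Task 3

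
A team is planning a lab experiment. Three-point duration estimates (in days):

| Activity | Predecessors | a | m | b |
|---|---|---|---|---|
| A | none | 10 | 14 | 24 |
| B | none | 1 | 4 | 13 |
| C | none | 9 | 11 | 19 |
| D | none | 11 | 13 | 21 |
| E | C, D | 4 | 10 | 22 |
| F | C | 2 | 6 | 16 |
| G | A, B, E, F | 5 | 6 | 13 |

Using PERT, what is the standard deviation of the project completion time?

3.68 days

te_A = (10 + 4·14 + 24)/6 = 90/6 = 15; σ²_A = ((24−10)/6)² = 5.444
te_B = (1 + 4·4 + 13)/6 = 30/6 = 5; σ²_B = ((13−1)/6)² = 4.000
te_C = (9 + 4·11 + 19)/6 = 72/6 = 12; σ²_C = ((19−9)/6)² = 2.778
te_D = (11 + 4·13 + 21)/6 = 84/6 = 14; σ²_D = ((21−11)/6)² = 2.778
te_E = (4 + 4·10 + 22)/6 = 66/6 = 11; σ²_E = ((22−4)/6)² = 9.000
te_F = (2 + 4·6 + 16)/6 = 42/6 = 7; σ²_F = ((16−2)/6)² = 5.444
te_G = (5 + 4·6 + 13)/6 = 42/6 = 7; σ²_G = ((13−5)/6)² = 1.778

Forward pass:
ES_A = 0; EF_A = 15
ES_B = 0; EF_B = 5
ES_C = 0; EF_C = 12
ES_D = 0; EF_D = 14
ES_E = max(EF_C=12, EF_D=14) = 14; EF_E = 14+11 = 25
ES_F = 12; EF_F = 12+7 = 19
ES_G = max(EF_A=15, EF_B=5, EF_E=25, EF_F=19) = 25; EF_G = 25+7 = 32
Expected project duration μ = 32 days. Critical path: D → E → G.

Variance along critical path = 2.778 + 9.000 + 1.778 = 13.556
σ = √13.556 = 3.682 days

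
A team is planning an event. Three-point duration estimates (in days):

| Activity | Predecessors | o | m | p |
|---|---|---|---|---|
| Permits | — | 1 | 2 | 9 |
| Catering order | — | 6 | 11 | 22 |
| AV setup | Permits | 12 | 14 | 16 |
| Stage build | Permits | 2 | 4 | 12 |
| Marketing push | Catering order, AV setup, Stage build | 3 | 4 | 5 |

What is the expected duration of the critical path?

te_Permits = (1 + 4·2 + 9)/6 = 18/6 = 3
te_Catering order = (6 + 4·11 + 22)/6 = 72/6 = 12
te_AV setup = (12 + 4·14 + 16)/6 = 84/6 = 14
te_Stage build = (2 + 4·4 + 12)/6 = 30/6 = 5
te_Marketing push = (3 + 4·4 + 5)/6 = 24/6 = 4

Forward pass:
ES_Permits = 0; EF_Permits = 3
ES_Catering order = 0; EF_Catering order = 12
ES_AV setup = 3; EF_AV setup = 3+14 = 17
ES_Stage build = 3; EF_Stage build = 3+5 = 8
ES_Marketing push = max(EF_Catering order=12, EF_AV setup=17, EF_Stage build=8) = 17; EF_Marketing push = 17+4 = 21
Expected project duration μ = 21 days. Critical path: Permits → AV setup → Marketing push.

21 days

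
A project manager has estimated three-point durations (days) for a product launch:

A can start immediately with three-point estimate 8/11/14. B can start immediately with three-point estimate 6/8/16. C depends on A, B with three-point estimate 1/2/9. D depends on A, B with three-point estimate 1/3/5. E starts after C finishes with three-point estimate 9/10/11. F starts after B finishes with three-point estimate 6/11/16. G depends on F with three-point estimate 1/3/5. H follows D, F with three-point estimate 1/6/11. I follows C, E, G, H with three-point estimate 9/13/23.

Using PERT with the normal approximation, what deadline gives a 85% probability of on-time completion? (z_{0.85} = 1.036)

43.8 days

te_A = (8 + 4·11 + 14)/6 = 66/6 = 11; σ²_A = ((14−8)/6)² = 1.000
te_B = (6 + 4·8 + 16)/6 = 54/6 = 9; σ²_B = ((16−6)/6)² = 2.778
te_C = (1 + 4·2 + 9)/6 = 18/6 = 3; σ²_C = ((9−1)/6)² = 1.778
te_D = (1 + 4·3 + 5)/6 = 18/6 = 3; σ²_D = ((5−1)/6)² = 0.444
te_E = (9 + 4·10 + 11)/6 = 60/6 = 10; σ²_E = ((11−9)/6)² = 0.111
te_F = (6 + 4·11 + 16)/6 = 66/6 = 11; σ²_F = ((16−6)/6)² = 2.778
te_G = (1 + 4·3 + 5)/6 = 18/6 = 3; σ²_G = ((5−1)/6)² = 0.444
te_H = (1 + 4·6 + 11)/6 = 36/6 = 6; σ²_H = ((11−1)/6)² = 2.778
te_I = (9 + 4·13 + 23)/6 = 84/6 = 14; σ²_I = ((23−9)/6)² = 5.444

Forward pass:
ES_A = 0; EF_A = 11
ES_B = 0; EF_B = 9
ES_C = max(EF_A=11, EF_B=9) = 11; EF_C = 11+3 = 14
ES_D = max(EF_A=11, EF_B=9) = 11; EF_D = 11+3 = 14
ES_E = 14; EF_E = 14+10 = 24
ES_F = 9; EF_F = 9+11 = 20
ES_G = 20; EF_G = 20+3 = 23
ES_H = max(EF_D=14, EF_F=20) = 20; EF_H = 20+6 = 26
ES_I = max(EF_C=14, EF_E=24, EF_G=23, EF_H=26) = 26; EF_I = 26+14 = 40
Expected project duration μ = 40 days. Critical path: B → F → H → I.

Variance along critical path = 2.778 + 2.778 + 2.778 + 5.444 = 13.778; σ = 3.712 days.
D = μ + z·σ = 40 + 1.036·3.712 = 43.8 days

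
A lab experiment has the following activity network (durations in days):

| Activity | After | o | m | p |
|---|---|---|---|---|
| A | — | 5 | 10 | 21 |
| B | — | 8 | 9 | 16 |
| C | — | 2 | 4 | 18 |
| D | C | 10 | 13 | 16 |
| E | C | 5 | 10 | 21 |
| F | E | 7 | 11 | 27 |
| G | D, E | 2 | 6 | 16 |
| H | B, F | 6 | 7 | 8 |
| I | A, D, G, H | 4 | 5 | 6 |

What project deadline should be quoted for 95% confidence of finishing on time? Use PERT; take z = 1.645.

te_A = (5 + 4·10 + 21)/6 = 66/6 = 11; σ²_A = ((21−5)/6)² = 7.111
te_B = (8 + 4·9 + 16)/6 = 60/6 = 10; σ²_B = ((16−8)/6)² = 1.778
te_C = (2 + 4·4 + 18)/6 = 36/6 = 6; σ²_C = ((18−2)/6)² = 7.111
te_D = (10 + 4·13 + 16)/6 = 78/6 = 13; σ²_D = ((16−10)/6)² = 1.000
te_E = (5 + 4·10 + 21)/6 = 66/6 = 11; σ²_E = ((21−5)/6)² = 7.111
te_F = (7 + 4·11 + 27)/6 = 78/6 = 13; σ²_F = ((27−7)/6)² = 11.111
te_G = (2 + 4·6 + 16)/6 = 42/6 = 7; σ²_G = ((16−2)/6)² = 5.444
te_H = (6 + 4·7 + 8)/6 = 42/6 = 7; σ²_H = ((8−6)/6)² = 0.111
te_I = (4 + 4·5 + 6)/6 = 30/6 = 5; σ²_I = ((6−4)/6)² = 0.111

Forward pass:
ES_A = 0; EF_A = 11
ES_B = 0; EF_B = 10
ES_C = 0; EF_C = 6
ES_D = 6; EF_D = 6+13 = 19
ES_E = 6; EF_E = 6+11 = 17
ES_F = 17; EF_F = 17+13 = 30
ES_G = max(EF_D=19, EF_E=17) = 19; EF_G = 19+7 = 26
ES_H = max(EF_B=10, EF_F=30) = 30; EF_H = 30+7 = 37
ES_I = max(EF_A=11, EF_D=19, EF_G=26, EF_H=37) = 37; EF_I = 37+5 = 42
Expected project duration μ = 42 days. Critical path: C → E → F → H → I.

Variance along critical path = 7.111 + 7.111 + 11.111 + 0.111 + 0.111 = 25.556; σ = 5.055 days.
D = μ + z·σ = 42 + 1.645·5.055 = 50.3 days

50.3 days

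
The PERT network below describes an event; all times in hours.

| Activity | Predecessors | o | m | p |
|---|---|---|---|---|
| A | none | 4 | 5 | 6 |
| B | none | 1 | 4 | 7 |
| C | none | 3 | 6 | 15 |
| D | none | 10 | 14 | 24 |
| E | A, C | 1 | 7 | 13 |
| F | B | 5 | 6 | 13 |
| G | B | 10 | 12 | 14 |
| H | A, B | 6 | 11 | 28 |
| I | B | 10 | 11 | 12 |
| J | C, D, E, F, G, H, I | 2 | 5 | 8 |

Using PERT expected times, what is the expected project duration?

te_A = (4 + 4·5 + 6)/6 = 30/6 = 5
te_B = (1 + 4·4 + 7)/6 = 24/6 = 4
te_C = (3 + 4·6 + 15)/6 = 42/6 = 7
te_D = (10 + 4·14 + 24)/6 = 90/6 = 15
te_E = (1 + 4·7 + 13)/6 = 42/6 = 7
te_F = (5 + 4·6 + 13)/6 = 42/6 = 7
te_G = (10 + 4·12 + 14)/6 = 72/6 = 12
te_H = (6 + 4·11 + 28)/6 = 78/6 = 13
te_I = (10 + 4·11 + 12)/6 = 66/6 = 11
te_J = (2 + 4·5 + 8)/6 = 30/6 = 5

Forward pass:
ES_A = 0; EF_A = 5
ES_B = 0; EF_B = 4
ES_C = 0; EF_C = 7
ES_D = 0; EF_D = 15
ES_E = max(EF_A=5, EF_C=7) = 7; EF_E = 7+7 = 14
ES_F = 4; EF_F = 4+7 = 11
ES_G = 4; EF_G = 4+12 = 16
ES_H = max(EF_A=5, EF_B=4) = 5; EF_H = 5+13 = 18
ES_I = 4; EF_I = 4+11 = 15
ES_J = max(EF_C=7, EF_D=15, EF_E=14, EF_F=11, EF_G=16, EF_H=18, EF_I=15) = 18; EF_J = 18+5 = 23
Expected project duration μ = 23 hours. Critical path: A → H → J.

23 hours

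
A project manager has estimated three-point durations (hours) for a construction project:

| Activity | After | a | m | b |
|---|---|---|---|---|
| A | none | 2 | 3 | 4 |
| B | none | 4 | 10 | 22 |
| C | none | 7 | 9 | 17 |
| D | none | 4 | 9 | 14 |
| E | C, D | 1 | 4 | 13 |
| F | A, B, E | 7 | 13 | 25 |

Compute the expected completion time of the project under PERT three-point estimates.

te_A = (2 + 4·3 + 4)/6 = 18/6 = 3
te_B = (4 + 4·10 + 22)/6 = 66/6 = 11
te_C = (7 + 4·9 + 17)/6 = 60/6 = 10
te_D = (4 + 4·9 + 14)/6 = 54/6 = 9
te_E = (1 + 4·4 + 13)/6 = 30/6 = 5
te_F = (7 + 4·13 + 25)/6 = 84/6 = 14

Forward pass:
ES_A = 0; EF_A = 3
ES_B = 0; EF_B = 11
ES_C = 0; EF_C = 10
ES_D = 0; EF_D = 9
ES_E = max(EF_C=10, EF_D=9) = 10; EF_E = 10+5 = 15
ES_F = max(EF_A=3, EF_B=11, EF_E=15) = 15; EF_F = 15+14 = 29
Expected project duration μ = 29 hours. Critical path: C → E → F.

29 hours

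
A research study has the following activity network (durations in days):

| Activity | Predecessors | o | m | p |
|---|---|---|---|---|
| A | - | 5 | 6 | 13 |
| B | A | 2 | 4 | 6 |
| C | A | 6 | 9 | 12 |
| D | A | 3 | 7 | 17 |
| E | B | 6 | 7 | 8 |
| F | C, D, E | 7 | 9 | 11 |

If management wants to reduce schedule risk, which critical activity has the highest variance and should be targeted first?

A

te_A = (5 + 4·6 + 13)/6 = 42/6 = 7; σ²_A = ((13−5)/6)² = 1.778
te_B = (2 + 4·4 + 6)/6 = 24/6 = 4; σ²_B = ((6−2)/6)² = 0.444
te_C = (6 + 4·9 + 12)/6 = 54/6 = 9; σ²_C = ((12−6)/6)² = 1.000
te_D = (3 + 4·7 + 17)/6 = 48/6 = 8; σ²_D = ((17−3)/6)² = 5.444
te_E = (6 + 4·7 + 8)/6 = 42/6 = 7; σ²_E = ((8−6)/6)² = 0.111
te_F = (7 + 4·9 + 11)/6 = 54/6 = 9; σ²_F = ((11−7)/6)² = 0.444

Forward pass:
ES_A = 0; EF_A = 7
ES_B = 7; EF_B = 7+4 = 11
ES_C = 7; EF_C = 7+9 = 16
ES_D = 7; EF_D = 7+8 = 15
ES_E = 11; EF_E = 11+7 = 18
ES_F = max(EF_C=16, EF_D=15, EF_E=18) = 18; EF_F = 18+9 = 27
Expected project duration μ = 27 days. Critical path: A → B → E → F.

Variances on critical path: σ²_A=1.778, σ²_B=0.444, σ²_E=0.111, σ²_F=0.444.
Largest is σ²_A = 1.778.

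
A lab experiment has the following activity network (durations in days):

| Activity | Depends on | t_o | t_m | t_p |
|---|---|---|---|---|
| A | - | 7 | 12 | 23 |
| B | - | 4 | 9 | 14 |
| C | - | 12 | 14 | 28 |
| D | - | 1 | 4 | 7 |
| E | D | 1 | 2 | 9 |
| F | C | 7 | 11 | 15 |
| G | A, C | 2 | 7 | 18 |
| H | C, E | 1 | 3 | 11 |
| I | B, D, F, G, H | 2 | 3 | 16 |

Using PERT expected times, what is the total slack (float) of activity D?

te_A = (7 + 4·12 + 23)/6 = 78/6 = 13
te_B = (4 + 4·9 + 14)/6 = 54/6 = 9
te_C = (12 + 4·14 + 28)/6 = 96/6 = 16
te_D = (1 + 4·4 + 7)/6 = 24/6 = 4
te_E = (1 + 4·2 + 9)/6 = 18/6 = 3
te_F = (7 + 4·11 + 15)/6 = 66/6 = 11
te_G = (2 + 4·7 + 18)/6 = 48/6 = 8
te_H = (1 + 4·3 + 11)/6 = 24/6 = 4
te_I = (2 + 4·3 + 16)/6 = 30/6 = 5

Forward pass:
ES_A = 0; EF_A = 13
ES_B = 0; EF_B = 9
ES_C = 0; EF_C = 16
ES_D = 0; EF_D = 4
ES_E = 4; EF_E = 4+3 = 7
ES_F = 16; EF_F = 16+11 = 27
ES_G = max(EF_A=13, EF_C=16) = 16; EF_G = 16+8 = 24
ES_H = max(EF_C=16, EF_E=7) = 16; EF_H = 16+4 = 20
ES_I = max(EF_B=9, EF_D=4, EF_F=27, EF_G=24, EF_H=20) = 27; EF_I = 27+5 = 32
Expected project duration μ = 32 days. Critical path: C → F → I.

Backward pass:
LF_I = 32; LS_I = 32−5 = 27
LF_H = LS_I = 27; LS_H = 27−4 = 23
LF_G = LS_I = 27; LS_G = 27−8 = 19
LF_F = LS_I = 27; LS_F = 27−11 = 16
LF_E = LS_H = 23; LS_E = 23−3 = 20
LF_D = min(LS_E=20, LS_I=27) = 20; LS_D = 20−4 = 16
LF_C = min(LS_F=16, LS_G=19, LS_H=23) = 16; LS_C = 16−16 = 0
LF_B = LS_I = 27; LS_B = 27−9 = 18
LF_A = LS_G = 19; LS_A = 19−13 = 6
Slack_D = LS_D − ES_D = 16 − 0 = 16

16 days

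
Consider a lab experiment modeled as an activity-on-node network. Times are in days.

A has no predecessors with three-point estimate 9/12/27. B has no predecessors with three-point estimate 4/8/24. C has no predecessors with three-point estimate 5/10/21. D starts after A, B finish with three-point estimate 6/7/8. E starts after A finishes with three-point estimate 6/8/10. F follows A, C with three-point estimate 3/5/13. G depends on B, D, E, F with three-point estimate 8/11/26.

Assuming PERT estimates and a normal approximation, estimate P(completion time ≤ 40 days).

te_A = (9 + 4·12 + 27)/6 = 84/6 = 14; σ²_A = ((27−9)/6)² = 9.000
te_B = (4 + 4·8 + 24)/6 = 60/6 = 10; σ²_B = ((24−4)/6)² = 11.111
te_C = (5 + 4·10 + 21)/6 = 66/6 = 11; σ²_C = ((21−5)/6)² = 7.111
te_D = (6 + 4·7 + 8)/6 = 42/6 = 7; σ²_D = ((8−6)/6)² = 0.111
te_E = (6 + 4·8 + 10)/6 = 48/6 = 8; σ²_E = ((10−6)/6)² = 0.444
te_F = (3 + 4·5 + 13)/6 = 36/6 = 6; σ²_F = ((13−3)/6)² = 2.778
te_G = (8 + 4·11 + 26)/6 = 78/6 = 13; σ²_G = ((26−8)/6)² = 9.000

Forward pass:
ES_A = 0; EF_A = 14
ES_B = 0; EF_B = 10
ES_C = 0; EF_C = 11
ES_D = max(EF_A=14, EF_B=10) = 14; EF_D = 14+7 = 21
ES_E = 14; EF_E = 14+8 = 22
ES_F = max(EF_A=14, EF_C=11) = 14; EF_F = 14+6 = 20
ES_G = max(EF_B=10, EF_D=21, EF_E=22, EF_F=20) = 22; EF_G = 22+13 = 35
Expected project duration μ = 35 days. Critical path: A → E → G.

Variance along critical path = 9.000 + 0.444 + 9.000 = 18.444; σ = √18.444 = 4.295 days.
Z = (40 − 35) / 4.295 = 1.164
P(T ≤ 40) = Φ(1.164) ≈ 0.878

0.878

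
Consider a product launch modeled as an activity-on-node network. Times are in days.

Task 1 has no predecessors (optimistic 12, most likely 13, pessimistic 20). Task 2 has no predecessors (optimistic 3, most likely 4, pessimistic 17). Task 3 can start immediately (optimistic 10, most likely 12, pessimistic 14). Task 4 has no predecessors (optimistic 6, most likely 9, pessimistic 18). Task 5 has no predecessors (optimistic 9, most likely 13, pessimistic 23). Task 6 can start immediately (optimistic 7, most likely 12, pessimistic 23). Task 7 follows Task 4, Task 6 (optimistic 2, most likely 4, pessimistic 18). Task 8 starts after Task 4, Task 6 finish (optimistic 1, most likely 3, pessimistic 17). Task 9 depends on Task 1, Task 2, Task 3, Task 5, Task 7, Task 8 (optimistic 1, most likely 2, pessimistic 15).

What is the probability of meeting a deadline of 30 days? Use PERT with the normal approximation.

te_Task 1 = (12 + 4·13 + 20)/6 = 84/6 = 14; σ²_Task 1 = ((20−12)/6)² = 1.778
te_Task 2 = (3 + 4·4 + 17)/6 = 36/6 = 6; σ²_Task 2 = ((17−3)/6)² = 5.444
te_Task 3 = (10 + 4·12 + 14)/6 = 72/6 = 12; σ²_Task 3 = ((14−10)/6)² = 0.444
te_Task 4 = (6 + 4·9 + 18)/6 = 60/6 = 10; σ²_Task 4 = ((18−6)/6)² = 4.000
te_Task 5 = (9 + 4·13 + 23)/6 = 84/6 = 14; σ²_Task 5 = ((23−9)/6)² = 5.444
te_Task 6 = (7 + 4·12 + 23)/6 = 78/6 = 13; σ²_Task 6 = ((23−7)/6)² = 7.111
te_Task 7 = (2 + 4·4 + 18)/6 = 36/6 = 6; σ²_Task 7 = ((18−2)/6)² = 7.111
te_Task 8 = (1 + 4·3 + 17)/6 = 30/6 = 5; σ²_Task 8 = ((17−1)/6)² = 7.111
te_Task 9 = (1 + 4·2 + 15)/6 = 24/6 = 4; σ²_Task 9 = ((15−1)/6)² = 5.444

Forward pass:
ES_Task 1 = 0; EF_Task 1 = 14
ES_Task 2 = 0; EF_Task 2 = 6
ES_Task 3 = 0; EF_Task 3 = 12
ES_Task 4 = 0; EF_Task 4 = 10
ES_Task 5 = 0; EF_Task 5 = 14
ES_Task 6 = 0; EF_Task 6 = 13
ES_Task 7 = max(EF_Task 4=10, EF_Task 6=13) = 13; EF_Task 7 = 13+6 = 19
ES_Task 8 = max(EF_Task 4=10, EF_Task 6=13) = 13; EF_Task 8 = 13+5 = 18
ES_Task 9 = max(EF_Task 1=14, EF_Task 2=6, EF_Task 3=12, EF_Task 5=14, EF_Task 7=19, EF_Task 8=18) = 19; EF_Task 9 = 19+4 = 23
Expected project duration μ = 23 days. Critical path: Task 6 → Task 7 → Task 9.

Variance along critical path = 7.111 + 7.111 + 5.444 = 19.667; σ = √19.667 = 4.435 days.
Z = (30 − 23) / 4.435 = 1.578
P(T ≤ 30) = Φ(1.578) ≈ 0.943

0.943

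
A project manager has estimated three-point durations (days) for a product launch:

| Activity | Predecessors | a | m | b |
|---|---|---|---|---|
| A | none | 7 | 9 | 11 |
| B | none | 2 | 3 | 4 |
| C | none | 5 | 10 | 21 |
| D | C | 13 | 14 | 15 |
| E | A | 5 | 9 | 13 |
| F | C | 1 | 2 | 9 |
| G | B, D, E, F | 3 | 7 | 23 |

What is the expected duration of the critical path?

34 days

te_A = (7 + 4·9 + 11)/6 = 54/6 = 9
te_B = (2 + 4·3 + 4)/6 = 18/6 = 3
te_C = (5 + 4·10 + 21)/6 = 66/6 = 11
te_D = (13 + 4·14 + 15)/6 = 84/6 = 14
te_E = (5 + 4·9 + 13)/6 = 54/6 = 9
te_F = (1 + 4·2 + 9)/6 = 18/6 = 3
te_G = (3 + 4·7 + 23)/6 = 54/6 = 9

Forward pass:
ES_A = 0; EF_A = 9
ES_B = 0; EF_B = 3
ES_C = 0; EF_C = 11
ES_D = 11; EF_D = 11+14 = 25
ES_E = 9; EF_E = 9+9 = 18
ES_F = 11; EF_F = 11+3 = 14
ES_G = max(EF_B=3, EF_D=25, EF_E=18, EF_F=14) = 25; EF_G = 25+9 = 34
Expected project duration μ = 34 days. Critical path: C → D → G.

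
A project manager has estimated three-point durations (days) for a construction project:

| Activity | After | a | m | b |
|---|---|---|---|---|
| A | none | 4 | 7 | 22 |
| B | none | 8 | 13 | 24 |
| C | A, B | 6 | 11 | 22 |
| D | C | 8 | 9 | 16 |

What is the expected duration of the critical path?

te_A = (4 + 4·7 + 22)/6 = 54/6 = 9
te_B = (8 + 4·13 + 24)/6 = 84/6 = 14
te_C = (6 + 4·11 + 22)/6 = 72/6 = 12
te_D = (8 + 4·9 + 16)/6 = 60/6 = 10

Forward pass:
ES_A = 0; EF_A = 9
ES_B = 0; EF_B = 14
ES_C = max(EF_A=9, EF_B=14) = 14; EF_C = 14+12 = 26
ES_D = 26; EF_D = 26+10 = 36
Expected project duration μ = 36 days. Critical path: B → C → D.

36 days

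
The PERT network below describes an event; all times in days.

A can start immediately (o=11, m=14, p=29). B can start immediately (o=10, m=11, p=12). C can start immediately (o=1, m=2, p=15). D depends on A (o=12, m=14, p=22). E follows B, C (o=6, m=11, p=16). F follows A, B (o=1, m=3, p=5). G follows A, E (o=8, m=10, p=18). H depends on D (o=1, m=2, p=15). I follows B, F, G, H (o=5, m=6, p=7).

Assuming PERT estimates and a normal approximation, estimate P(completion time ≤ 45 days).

0.832

te_A = (11 + 4·14 + 29)/6 = 96/6 = 16; σ²_A = ((29−11)/6)² = 9.000
te_B = (10 + 4·11 + 12)/6 = 66/6 = 11; σ²_B = ((12−10)/6)² = 0.111
te_C = (1 + 4·2 + 15)/6 = 24/6 = 4; σ²_C = ((15−1)/6)² = 5.444
te_D = (12 + 4·14 + 22)/6 = 90/6 = 15; σ²_D = ((22−12)/6)² = 2.778
te_E = (6 + 4·11 + 16)/6 = 66/6 = 11; σ²_E = ((16−6)/6)² = 2.778
te_F = (1 + 4·3 + 5)/6 = 18/6 = 3; σ²_F = ((5−1)/6)² = 0.444
te_G = (8 + 4·10 + 18)/6 = 66/6 = 11; σ²_G = ((18−8)/6)² = 2.778
te_H = (1 + 4·2 + 15)/6 = 24/6 = 4; σ²_H = ((15−1)/6)² = 5.444
te_I = (5 + 4·6 + 7)/6 = 36/6 = 6; σ²_I = ((7−5)/6)² = 0.111

Forward pass:
ES_A = 0; EF_A = 16
ES_B = 0; EF_B = 11
ES_C = 0; EF_C = 4
ES_D = 16; EF_D = 16+15 = 31
ES_E = max(EF_B=11, EF_C=4) = 11; EF_E = 11+11 = 22
ES_F = max(EF_A=16, EF_B=11) = 16; EF_F = 16+3 = 19
ES_G = max(EF_A=16, EF_E=22) = 22; EF_G = 22+11 = 33
ES_H = 31; EF_H = 31+4 = 35
ES_I = max(EF_B=11, EF_F=19, EF_G=33, EF_H=35) = 35; EF_I = 35+6 = 41
Expected project duration μ = 41 days. Critical path: A → D → H → I.

Variance along critical path = 9.000 + 2.778 + 5.444 + 0.111 = 17.333; σ = √17.333 = 4.163 days.
Z = (45 − 41) / 4.163 = 0.961
P(T ≤ 45) = Φ(0.961) ≈ 0.832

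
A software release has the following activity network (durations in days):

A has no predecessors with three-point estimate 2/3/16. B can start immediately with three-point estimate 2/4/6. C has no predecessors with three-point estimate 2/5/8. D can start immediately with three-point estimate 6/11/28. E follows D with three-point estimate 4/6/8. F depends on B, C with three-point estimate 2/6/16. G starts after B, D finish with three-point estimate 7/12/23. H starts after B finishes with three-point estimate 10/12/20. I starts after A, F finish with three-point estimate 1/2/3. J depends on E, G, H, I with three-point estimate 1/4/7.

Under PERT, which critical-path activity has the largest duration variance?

D

te_A = (2 + 4·3 + 16)/6 = 30/6 = 5; σ²_A = ((16−2)/6)² = 5.444
te_B = (2 + 4·4 + 6)/6 = 24/6 = 4; σ²_B = ((6−2)/6)² = 0.444
te_C = (2 + 4·5 + 8)/6 = 30/6 = 5; σ²_C = ((8−2)/6)² = 1.000
te_D = (6 + 4·11 + 28)/6 = 78/6 = 13; σ²_D = ((28−6)/6)² = 13.444
te_E = (4 + 4·6 + 8)/6 = 36/6 = 6; σ²_E = ((8−4)/6)² = 0.444
te_F = (2 + 4·6 + 16)/6 = 42/6 = 7; σ²_F = ((16−2)/6)² = 5.444
te_G = (7 + 4·12 + 23)/6 = 78/6 = 13; σ²_G = ((23−7)/6)² = 7.111
te_H = (10 + 4·12 + 20)/6 = 78/6 = 13; σ²_H = ((20−10)/6)² = 2.778
te_I = (1 + 4·2 + 3)/6 = 12/6 = 2; σ²_I = ((3−1)/6)² = 0.111
te_J = (1 + 4·4 + 7)/6 = 24/6 = 4; σ²_J = ((7−1)/6)² = 1.000

Forward pass:
ES_A = 0; EF_A = 5
ES_B = 0; EF_B = 4
ES_C = 0; EF_C = 5
ES_D = 0; EF_D = 13
ES_E = 13; EF_E = 13+6 = 19
ES_F = max(EF_B=4, EF_C=5) = 5; EF_F = 5+7 = 12
ES_G = max(EF_B=4, EF_D=13) = 13; EF_G = 13+13 = 26
ES_H = 4; EF_H = 4+13 = 17
ES_I = max(EF_A=5, EF_F=12) = 12; EF_I = 12+2 = 14
ES_J = max(EF_E=19, EF_G=26, EF_H=17, EF_I=14) = 26; EF_J = 26+4 = 30
Expected project duration μ = 30 days. Critical path: D → G → J.

Variances on critical path: σ²_D=13.444, σ²_G=7.111, σ²_J=1.000.
Largest is σ²_D = 13.444.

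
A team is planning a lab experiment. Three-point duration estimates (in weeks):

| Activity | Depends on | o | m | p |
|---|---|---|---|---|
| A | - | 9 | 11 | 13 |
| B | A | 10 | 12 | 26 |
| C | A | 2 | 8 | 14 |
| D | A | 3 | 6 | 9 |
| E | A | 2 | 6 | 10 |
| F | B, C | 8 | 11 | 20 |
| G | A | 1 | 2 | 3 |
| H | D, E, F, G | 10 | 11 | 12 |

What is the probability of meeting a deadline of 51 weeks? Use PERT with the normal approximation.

0.810

te_A = (9 + 4·11 + 13)/6 = 66/6 = 11; σ²_A = ((13−9)/6)² = 0.444
te_B = (10 + 4·12 + 26)/6 = 84/6 = 14; σ²_B = ((26−10)/6)² = 7.111
te_C = (2 + 4·8 + 14)/6 = 48/6 = 8; σ²_C = ((14−2)/6)² = 4.000
te_D = (3 + 4·6 + 9)/6 = 36/6 = 6; σ²_D = ((9−3)/6)² = 1.000
te_E = (2 + 4·6 + 10)/6 = 36/6 = 6; σ²_E = ((10−2)/6)² = 1.778
te_F = (8 + 4·11 + 20)/6 = 72/6 = 12; σ²_F = ((20−8)/6)² = 4.000
te_G = (1 + 4·2 + 3)/6 = 12/6 = 2; σ²_G = ((3−1)/6)² = 0.111
te_H = (10 + 4·11 + 12)/6 = 66/6 = 11; σ²_H = ((12−10)/6)² = 0.111

Forward pass:
ES_A = 0; EF_A = 11
ES_B = 11; EF_B = 11+14 = 25
ES_C = 11; EF_C = 11+8 = 19
ES_D = 11; EF_D = 11+6 = 17
ES_E = 11; EF_E = 11+6 = 17
ES_F = max(EF_B=25, EF_C=19) = 25; EF_F = 25+12 = 37
ES_G = 11; EF_G = 11+2 = 13
ES_H = max(EF_D=17, EF_E=17, EF_F=37, EF_G=13) = 37; EF_H = 37+11 = 48
Expected project duration μ = 48 weeks. Critical path: A → B → F → H.

Variance along critical path = 0.444 + 7.111 + 4.000 + 0.111 = 11.667; σ = √11.667 = 3.416 weeks.
Z = (51 − 48) / 3.416 = 0.878
P(T ≤ 51) = Φ(0.878) ≈ 0.810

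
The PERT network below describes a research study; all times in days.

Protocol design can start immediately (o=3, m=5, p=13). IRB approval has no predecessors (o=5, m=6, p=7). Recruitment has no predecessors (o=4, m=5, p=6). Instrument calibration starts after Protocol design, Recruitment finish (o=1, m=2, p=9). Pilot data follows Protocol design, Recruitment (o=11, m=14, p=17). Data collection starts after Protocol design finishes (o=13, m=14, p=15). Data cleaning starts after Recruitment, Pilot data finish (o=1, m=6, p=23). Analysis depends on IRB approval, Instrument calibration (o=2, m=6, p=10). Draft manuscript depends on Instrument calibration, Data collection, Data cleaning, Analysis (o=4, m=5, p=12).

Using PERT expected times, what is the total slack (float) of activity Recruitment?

te_Protocol design = (3 + 4·5 + 13)/6 = 36/6 = 6
te_IRB approval = (5 + 4·6 + 7)/6 = 36/6 = 6
te_Recruitment = (4 + 4·5 + 6)/6 = 30/6 = 5
te_Instrument calibration = (1 + 4·2 + 9)/6 = 18/6 = 3
te_Pilot data = (11 + 4·14 + 17)/6 = 84/6 = 14
te_Data collection = (13 + 4·14 + 15)/6 = 84/6 = 14
te_Data cleaning = (1 + 4·6 + 23)/6 = 48/6 = 8
te_Analysis = (2 + 4·6 + 10)/6 = 36/6 = 6
te_Draft manuscript = (4 + 4·5 + 12)/6 = 36/6 = 6

Forward pass:
ES_Protocol design = 0; EF_Protocol design = 6
ES_IRB approval = 0; EF_IRB approval = 6
ES_Recruitment = 0; EF_Recruitment = 5
ES_Instrument calibration = max(EF_Protocol design=6, EF_Recruitment=5) = 6; EF_Instrument calibration = 6+3 = 9
ES_Pilot data = max(EF_Protocol design=6, EF_Recruitment=5) = 6; EF_Pilot data = 6+14 = 20
ES_Data collection = 6; EF_Data collection = 6+14 = 20
ES_Data cleaning = max(EF_Recruitment=5, EF_Pilot data=20) = 20; EF_Data cleaning = 20+8 = 28
ES_Analysis = max(EF_IRB approval=6, EF_Instrument calibration=9) = 9; EF_Analysis = 9+6 = 15
ES_Draft manuscript = max(EF_Instrument calibration=9, EF_Data collection=20, EF_Data cleaning=28, EF_Analysis=15) = 28; EF_Draft manuscript = 28+6 = 34
Expected project duration μ = 34 days. Critical path: Protocol design → Pilot data → Data cleaning → Draft manuscript.

Backward pass:
LF_Draft manuscript = 34; LS_Draft manuscript = 34−6 = 28
LF_Analysis = LS_Draft manuscript = 28; LS_Analysis = 28−6 = 22
LF_Data cleaning = LS_Draft manuscript = 28; LS_Data cleaning = 28−8 = 20
LF_Data collection = LS_Draft manuscript = 28; LS_Data collection = 28−14 = 14
LF_Pilot data = LS_Data cleaning = 20; LS_Pilot data = 20−14 = 6
LF_Instrument calibration = min(LS_Analysis=22, LS_Draft manuscript=28) = 22; LS_Instrument calibration = 22−3 = 19
LF_Recruitment = min(LS_Instrument calibration=19, LS_Pilot data=6, LS_Data cleaning=20) = 6; LS_Recruitment = 6−5 = 1
LF_IRB approval = LS_Analysis = 22; LS_IRB approval = 22−6 = 16
LF_Protocol design = min(LS_Instrument calibration=19, LS_Pilot data=6, LS_Data collection=14) = 6; LS_Protocol design = 6−6 = 0
Slack_Recruitment = LS_Recruitment − ES_Recruitment = 1 − 0 = 1

1 days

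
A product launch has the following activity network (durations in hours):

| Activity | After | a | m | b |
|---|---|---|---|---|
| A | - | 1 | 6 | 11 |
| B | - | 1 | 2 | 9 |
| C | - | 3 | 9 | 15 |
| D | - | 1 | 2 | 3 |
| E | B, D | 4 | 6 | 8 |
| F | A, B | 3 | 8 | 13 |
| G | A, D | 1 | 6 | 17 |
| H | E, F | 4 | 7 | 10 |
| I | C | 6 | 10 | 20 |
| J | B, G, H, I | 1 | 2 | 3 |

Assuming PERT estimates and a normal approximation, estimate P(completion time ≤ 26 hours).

te_A = (1 + 4·6 + 11)/6 = 36/6 = 6; σ²_A = ((11−1)/6)² = 2.778
te_B = (1 + 4·2 + 9)/6 = 18/6 = 3; σ²_B = ((9−1)/6)² = 1.778
te_C = (3 + 4·9 + 15)/6 = 54/6 = 9; σ²_C = ((15−3)/6)² = 4.000
te_D = (1 + 4·2 + 3)/6 = 12/6 = 2; σ²_D = ((3−1)/6)² = 0.111
te_E = (4 + 4·6 + 8)/6 = 36/6 = 6; σ²_E = ((8−4)/6)² = 0.444
te_F = (3 + 4·8 + 13)/6 = 48/6 = 8; σ²_F = ((13−3)/6)² = 2.778
te_G = (1 + 4·6 + 17)/6 = 42/6 = 7; σ²_G = ((17−1)/6)² = 7.111
te_H = (4 + 4·7 + 10)/6 = 42/6 = 7; σ²_H = ((10−4)/6)² = 1.000
te_I = (6 + 4·10 + 20)/6 = 66/6 = 11; σ²_I = ((20−6)/6)² = 5.444
te_J = (1 + 4·2 + 3)/6 = 12/6 = 2; σ²_J = ((3−1)/6)² = 0.111

Forward pass:
ES_A = 0; EF_A = 6
ES_B = 0; EF_B = 3
ES_C = 0; EF_C = 9
ES_D = 0; EF_D = 2
ES_E = max(EF_B=3, EF_D=2) = 3; EF_E = 3+6 = 9
ES_F = max(EF_A=6, EF_B=3) = 6; EF_F = 6+8 = 14
ES_G = max(EF_A=6, EF_D=2) = 6; EF_G = 6+7 = 13
ES_H = max(EF_E=9, EF_F=14) = 14; EF_H = 14+7 = 21
ES_I = 9; EF_I = 9+11 = 20
ES_J = max(EF_B=3, EF_G=13, EF_H=21, EF_I=20) = 21; EF_J = 21+2 = 23
Expected project duration μ = 23 hours. Critical path: A → F → H → J.

Variance along critical path = 2.778 + 2.778 + 1.000 + 0.111 = 6.667; σ = √6.667 = 2.582 hours.
Z = (26 − 23) / 2.582 = 1.162
P(T ≤ 26) = Φ(1.162) ≈ 0.877

0.877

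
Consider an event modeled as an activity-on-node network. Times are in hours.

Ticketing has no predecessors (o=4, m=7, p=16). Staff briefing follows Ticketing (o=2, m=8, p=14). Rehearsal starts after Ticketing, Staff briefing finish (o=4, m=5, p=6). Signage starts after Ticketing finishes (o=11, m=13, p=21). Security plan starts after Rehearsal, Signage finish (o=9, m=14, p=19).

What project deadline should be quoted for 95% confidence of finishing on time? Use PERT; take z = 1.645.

41.1 hours

te_Ticketing = (4 + 4·7 + 16)/6 = 48/6 = 8; σ²_Ticketing = ((16−4)/6)² = 4.000
te_Staff briefing = (2 + 4·8 + 14)/6 = 48/6 = 8; σ²_Staff briefing = ((14−2)/6)² = 4.000
te_Rehearsal = (4 + 4·5 + 6)/6 = 30/6 = 5; σ²_Rehearsal = ((6−4)/6)² = 0.111
te_Signage = (11 + 4·13 + 21)/6 = 84/6 = 14; σ²_Signage = ((21−11)/6)² = 2.778
te_Security plan = (9 + 4·14 + 19)/6 = 84/6 = 14; σ²_Security plan = ((19−9)/6)² = 2.778

Forward pass:
ES_Ticketing = 0; EF_Ticketing = 8
ES_Staff briefing = 8; EF_Staff briefing = 8+8 = 16
ES_Rehearsal = max(EF_Ticketing=8, EF_Staff briefing=16) = 16; EF_Rehearsal = 16+5 = 21
ES_Signage = 8; EF_Signage = 8+14 = 22
ES_Security plan = max(EF_Rehearsal=21, EF_Signage=22) = 22; EF_Security plan = 22+14 = 36
Expected project duration μ = 36 hours. Critical path: Ticketing → Signage → Security plan.

Variance along critical path = 4.000 + 2.778 + 2.778 = 9.556; σ = 3.091 hours.
D = μ + z·σ = 36 + 1.645·3.091 = 41.1 hours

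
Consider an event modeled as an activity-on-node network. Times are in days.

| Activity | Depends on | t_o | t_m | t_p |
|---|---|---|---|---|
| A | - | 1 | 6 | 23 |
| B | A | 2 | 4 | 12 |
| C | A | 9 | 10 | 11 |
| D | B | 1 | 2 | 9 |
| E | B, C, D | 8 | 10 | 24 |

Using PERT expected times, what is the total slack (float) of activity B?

2 days

te_A = (1 + 4·6 + 23)/6 = 48/6 = 8
te_B = (2 + 4·4 + 12)/6 = 30/6 = 5
te_C = (9 + 4·10 + 11)/6 = 60/6 = 10
te_D = (1 + 4·2 + 9)/6 = 18/6 = 3
te_E = (8 + 4·10 + 24)/6 = 72/6 = 12

Forward pass:
ES_A = 0; EF_A = 8
ES_B = 8; EF_B = 8+5 = 13
ES_C = 8; EF_C = 8+10 = 18
ES_D = 13; EF_D = 13+3 = 16
ES_E = max(EF_B=13, EF_C=18, EF_D=16) = 18; EF_E = 18+12 = 30
Expected project duration μ = 30 days. Critical path: A → C → E.

Backward pass:
LF_E = 30; LS_E = 30−12 = 18
LF_D = LS_E = 18; LS_D = 18−3 = 15
LF_C = LS_E = 18; LS_C = 18−10 = 8
LF_B = min(LS_D=15, LS_E=18) = 15; LS_B = 15−5 = 10
LF_A = min(LS_B=10, LS_C=8) = 8; LS_A = 8−8 = 0
Slack_B = LS_B − ES_B = 10 − 8 = 2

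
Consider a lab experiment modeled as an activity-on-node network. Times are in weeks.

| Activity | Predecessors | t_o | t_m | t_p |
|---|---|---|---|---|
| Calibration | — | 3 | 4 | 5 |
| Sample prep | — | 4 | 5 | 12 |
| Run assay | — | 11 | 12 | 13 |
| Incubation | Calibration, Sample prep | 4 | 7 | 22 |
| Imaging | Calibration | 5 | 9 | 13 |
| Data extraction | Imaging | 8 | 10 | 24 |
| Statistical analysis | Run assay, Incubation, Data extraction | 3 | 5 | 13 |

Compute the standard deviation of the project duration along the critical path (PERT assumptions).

te_Calibration = (3 + 4·4 + 5)/6 = 24/6 = 4; σ²_Calibration = ((5−3)/6)² = 0.111
te_Sample prep = (4 + 4·5 + 12)/6 = 36/6 = 6; σ²_Sample prep = ((12−4)/6)² = 1.778
te_Run assay = (11 + 4·12 + 13)/6 = 72/6 = 12; σ²_Run assay = ((13−11)/6)² = 0.111
te_Incubation = (4 + 4·7 + 22)/6 = 54/6 = 9; σ²_Incubation = ((22−4)/6)² = 9.000
te_Imaging = (5 + 4·9 + 13)/6 = 54/6 = 9; σ²_Imaging = ((13−5)/6)² = 1.778
te_Data extraction = (8 + 4·10 + 24)/6 = 72/6 = 12; σ²_Data extraction = ((24−8)/6)² = 7.111
te_Statistical analysis = (3 + 4·5 + 13)/6 = 36/6 = 6; σ²_Statistical analysis = ((13−3)/6)² = 2.778

Forward pass:
ES_Calibration = 0; EF_Calibration = 4
ES_Sample prep = 0; EF_Sample prep = 6
ES_Run assay = 0; EF_Run assay = 12
ES_Incubation = max(EF_Calibration=4, EF_Sample prep=6) = 6; EF_Incubation = 6+9 = 15
ES_Imaging = 4; EF_Imaging = 4+9 = 13
ES_Data extraction = 13; EF_Data extraction = 13+12 = 25
ES_Statistical analysis = max(EF_Run assay=12, EF_Incubation=15, EF_Data extraction=25) = 25; EF_Statistical analysis = 25+6 = 31
Expected project duration μ = 31 weeks. Critical path: Calibration → Imaging → Data extraction → Statistical analysis.

Variance along critical path = 0.111 + 1.778 + 7.111 + 2.778 = 11.778
σ = √11.778 = 3.432 weeks

3.43 weeks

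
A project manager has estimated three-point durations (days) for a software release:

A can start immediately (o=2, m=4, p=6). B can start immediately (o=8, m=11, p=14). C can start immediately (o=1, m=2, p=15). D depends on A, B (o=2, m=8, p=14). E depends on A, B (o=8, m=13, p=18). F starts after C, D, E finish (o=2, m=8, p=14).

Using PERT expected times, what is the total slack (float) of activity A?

te_A = (2 + 4·4 + 6)/6 = 24/6 = 4
te_B = (8 + 4·11 + 14)/6 = 66/6 = 11
te_C = (1 + 4·2 + 15)/6 = 24/6 = 4
te_D = (2 + 4·8 + 14)/6 = 48/6 = 8
te_E = (8 + 4·13 + 18)/6 = 78/6 = 13
te_F = (2 + 4·8 + 14)/6 = 48/6 = 8

Forward pass:
ES_A = 0; EF_A = 4
ES_B = 0; EF_B = 11
ES_C = 0; EF_C = 4
ES_D = max(EF_A=4, EF_B=11) = 11; EF_D = 11+8 = 19
ES_E = max(EF_A=4, EF_B=11) = 11; EF_E = 11+13 = 24
ES_F = max(EF_C=4, EF_D=19, EF_E=24) = 24; EF_F = 24+8 = 32
Expected project duration μ = 32 days. Critical path: B → E → F.

Backward pass:
LF_F = 32; LS_F = 32−8 = 24
LF_E = LS_F = 24; LS_E = 24−13 = 11
LF_D = LS_F = 24; LS_D = 24−8 = 16
LF_C = LS_F = 24; LS_C = 24−4 = 20
LF_B = min(LS_D=16, LS_E=11) = 11; LS_B = 11−11 = 0
LF_A = min(LS_D=16, LS_E=11) = 11; LS_A = 11−4 = 7
Slack_A = LS_A − ES_A = 7 − 0 = 7

7 days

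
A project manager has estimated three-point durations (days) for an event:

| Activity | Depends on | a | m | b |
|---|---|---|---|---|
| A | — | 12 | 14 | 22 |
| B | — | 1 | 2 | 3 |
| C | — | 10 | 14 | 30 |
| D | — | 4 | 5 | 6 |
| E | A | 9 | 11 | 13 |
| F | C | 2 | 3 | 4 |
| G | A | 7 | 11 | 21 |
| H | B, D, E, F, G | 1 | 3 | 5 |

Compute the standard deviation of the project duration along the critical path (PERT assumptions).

2.94 days

te_A = (12 + 4·14 + 22)/6 = 90/6 = 15; σ²_A = ((22−12)/6)² = 2.778
te_B = (1 + 4·2 + 3)/6 = 12/6 = 2; σ²_B = ((3−1)/6)² = 0.111
te_C = (10 + 4·14 + 30)/6 = 96/6 = 16; σ²_C = ((30−10)/6)² = 11.111
te_D = (4 + 4·5 + 6)/6 = 30/6 = 5; σ²_D = ((6−4)/6)² = 0.111
te_E = (9 + 4·11 + 13)/6 = 66/6 = 11; σ²_E = ((13−9)/6)² = 0.444
te_F = (2 + 4·3 + 4)/6 = 18/6 = 3; σ²_F = ((4−2)/6)² = 0.111
te_G = (7 + 4·11 + 21)/6 = 72/6 = 12; σ²_G = ((21−7)/6)² = 5.444
te_H = (1 + 4·3 + 5)/6 = 18/6 = 3; σ²_H = ((5−1)/6)² = 0.444

Forward pass:
ES_A = 0; EF_A = 15
ES_B = 0; EF_B = 2
ES_C = 0; EF_C = 16
ES_D = 0; EF_D = 5
ES_E = 15; EF_E = 15+11 = 26
ES_F = 16; EF_F = 16+3 = 19
ES_G = 15; EF_G = 15+12 = 27
ES_H = max(EF_B=2, EF_D=5, EF_E=26, EF_F=19, EF_G=27) = 27; EF_H = 27+3 = 30
Expected project duration μ = 30 days. Critical path: A → G → H.

Variance along critical path = 2.778 + 5.444 + 0.444 = 8.667
σ = √8.667 = 2.944 days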